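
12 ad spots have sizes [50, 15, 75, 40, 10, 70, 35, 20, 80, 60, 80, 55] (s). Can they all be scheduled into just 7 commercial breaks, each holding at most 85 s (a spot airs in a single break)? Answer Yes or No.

Total = 590 s; ⌈590/85⌉ = 7.
The bound of 7 does not rule out 7, but exhaustive search shows no assignment into 7 commercial breaks of capacity 85 s exists — the minimum is 8.

No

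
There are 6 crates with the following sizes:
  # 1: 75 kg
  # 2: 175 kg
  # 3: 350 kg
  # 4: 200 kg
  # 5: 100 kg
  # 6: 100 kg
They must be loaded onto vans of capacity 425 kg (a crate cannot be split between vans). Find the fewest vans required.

3

Total = 350 + 200 + 175 + 100 + 100 + 75 = 1000 kg.
Lower bound: ⌈1000/425⌉ = 3 vans.
A packing using 3 vans:
  van 1: 350 + 75 = 425
  van 2: 200 + 175 = 375
  van 3: 100 + 100 = 200
This matches the lower bound, so 3 is optimal.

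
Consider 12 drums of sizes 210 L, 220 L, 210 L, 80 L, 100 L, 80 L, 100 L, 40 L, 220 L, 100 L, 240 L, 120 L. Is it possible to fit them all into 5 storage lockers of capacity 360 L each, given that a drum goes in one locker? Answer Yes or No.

No

Total = 1720 L; ⌈1720/360⌉ = 5.
The bound of 5 does not rule out 5, but exhaustive search shows no assignment into 5 storage lockers of capacity 360 L exists — the minimum is 6.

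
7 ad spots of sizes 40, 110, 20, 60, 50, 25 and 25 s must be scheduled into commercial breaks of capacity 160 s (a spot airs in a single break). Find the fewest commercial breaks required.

3

Total = 110 + 60 + 50 + 40 + 25 + 25 + 20 = 330 s.
Lower bound: ⌈330/160⌉ = 3 commercial breaks.
A packing using 3 commercial breaks:
  break 1: 110 + 50 = 160
  break 2: 60 + 40 + 25 + 25 = 150
  break 3: 20 = 20
This matches the lower bound, so 3 is optimal.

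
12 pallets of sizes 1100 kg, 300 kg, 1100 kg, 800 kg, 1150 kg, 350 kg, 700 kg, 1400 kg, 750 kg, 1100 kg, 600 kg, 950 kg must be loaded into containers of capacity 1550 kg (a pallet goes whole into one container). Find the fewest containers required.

Total = 1400 + 1150 + 1100 + 1100 + 1100 + 950 + 800 + 750 + 700 + 600 + 350 + 300 = 10300 kg.
Lower bound: ⌈10300/1550⌉ = 7 containers.
A packing using 8 containers:
  container 1: 1400 = 1400
  container 2: 1150 + 350 = 1500
  container 3: 1100 + 300 = 1400
  container 4: 1100 = 1100
  container 5: 1100 = 1100
  container 6: 950 + 600 = 1550
  container 7: 800 + 750 = 1550
  container 8: 700 = 700
No arrangement into 7 containers stays within capacity, so 8 is optimal.

8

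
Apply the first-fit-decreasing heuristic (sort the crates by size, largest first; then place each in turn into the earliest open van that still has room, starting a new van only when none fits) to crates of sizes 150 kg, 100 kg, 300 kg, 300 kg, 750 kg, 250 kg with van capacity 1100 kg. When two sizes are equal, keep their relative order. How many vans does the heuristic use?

Sorted descending: 750, 300, 300, 250, 150, 100.
  750 → van 1 (new)  [load 750/1100]
  300 → van 1  [load 1050/1100]
  300 → van 2 (new)  [load 300/1100]
  250 → van 2  [load 550/1100]
  150 → van 2  [load 700/1100]
  100 → van 2  [load 800/1100]
2 vans opened.

2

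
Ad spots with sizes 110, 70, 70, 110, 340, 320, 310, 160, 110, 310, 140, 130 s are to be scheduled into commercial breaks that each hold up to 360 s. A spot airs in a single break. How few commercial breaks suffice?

Total = 340 + 320 + 310 + 310 + 160 + 140 + 130 + 110 + 110 + 110 + 70 + 70 = 2180 s.
Lower bound: ⌈2180/360⌉ = 7 commercial breaks.
A packing using 7 commercial breaks:
  break 1: 340 = 340
  break 2: 320 = 320
  break 3: 310 = 310
  break 4: 310 = 310
  break 5: 160 + 140 = 300
  break 6: 130 + 110 + 110 = 350
  break 7: 110 + 70 + 70 = 250
This matches the lower bound, so 7 is optimal.

7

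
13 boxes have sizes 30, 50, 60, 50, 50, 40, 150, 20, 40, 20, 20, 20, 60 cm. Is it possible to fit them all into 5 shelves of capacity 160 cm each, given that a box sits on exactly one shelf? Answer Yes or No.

A valid assignment using 4 shelves:
  shelf 1: 150 = 150
  shelf 2: 60 + 60 + 40 = 160
  shelf 3: 50 + 50 + 50 = 150
  shelf 4: 40 + 30 + 20 + 20 + 20 + 20 = 150
That uses only 4 ≤ 5, so 5 shelves are enough.

Yes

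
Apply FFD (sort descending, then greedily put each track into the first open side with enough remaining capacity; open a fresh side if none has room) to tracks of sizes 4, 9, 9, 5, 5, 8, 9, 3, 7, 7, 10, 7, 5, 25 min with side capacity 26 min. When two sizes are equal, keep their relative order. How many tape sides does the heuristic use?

5

Sorted descending: 25, 10, 9, 9, 9, 8, 7, 7, 7, 5, 5, 5, 4, 3.
  25 → side 1 (new)  [load 25/26]
  10 → side 2 (new)  [load 10/26]
  9 → side 2  [load 19/26]
  9 → side 3 (new)  [load 9/26]
  9 → side 3  [load 18/26]
  8 → side 3  [load 26/26]
  7 → side 2  [load 26/26]
  7 → side 4 (new)  [load 7/26]
  7 → side 4  [load 14/26]
  5 → side 4  [load 19/26]
  5 → side 4  [load 24/26]
  5 → side 5 (new)  [load 5/26]
  4 → side 5  [load 9/26]
  3 → side 5  [load 12/26]
5 tape sides opened.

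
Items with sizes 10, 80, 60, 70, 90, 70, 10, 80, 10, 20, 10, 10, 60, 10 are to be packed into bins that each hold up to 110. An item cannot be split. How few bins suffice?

Total = 90 + 80 + 80 + 70 + 70 + 60 + 60 + 20 + 10 + 10 + 10 + 10 + 10 + 10 = 590.
Lower bound: ⌈590/110⌉ = 6 bins.
Also, 7 items each exceed 55, and no two of those can share a bin, so at least 7 bins are needed.
A packing using 7 bins:
  bin 1: 90 + 20 = 110
  bin 2: 80 + 10 + 10 + 10 = 110
  bin 3: 80 + 10 + 10 + 10 = 110
  bin 4: 70 = 70
  bin 5: 70 = 70
  bin 6: 60 = 60
  bin 7: 60 = 60
This matches the lower bound, so 7 is optimal.

7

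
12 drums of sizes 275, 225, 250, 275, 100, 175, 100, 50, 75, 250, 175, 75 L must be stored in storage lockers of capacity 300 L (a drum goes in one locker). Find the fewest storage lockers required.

Total = 275 + 275 + 250 + 250 + 225 + 175 + 175 + 100 + 100 + 75 + 75 + 50 = 2025 L.
Lower bound: ⌈2025/300⌉ = 7 storage lockers.
A packing using 8 storage lockers:
  locker 1: 275 = 275
  locker 2: 275 = 275
  locker 3: 250 + 50 = 300
  locker 4: 250 = 250
  locker 5: 225 + 75 = 300
  locker 6: 175 + 100 = 275
  locker 7: 175 + 100 = 275
  locker 8: 75 = 75
No arrangement into 7 storage lockers stays within capacity, so 8 is optimal.

8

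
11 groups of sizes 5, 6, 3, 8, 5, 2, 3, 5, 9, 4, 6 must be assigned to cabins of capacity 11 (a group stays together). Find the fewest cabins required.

Total = 9 + 8 + 6 + 6 + 5 + 5 + 5 + 4 + 3 + 3 + 2 = 56.
Lower bound: ⌈56/11⌉ = 6 cabins.
A packing using 6 cabins:
  cabin 1: 9 + 2 = 11
  cabin 2: 8 + 3 = 11
  cabin 3: 6 + 5 = 11
  cabin 4: 6 + 5 = 11
  cabin 5: 5 + 4 = 9
  cabin 6: 3 = 3
This matches the lower bound, so 6 is optimal.

6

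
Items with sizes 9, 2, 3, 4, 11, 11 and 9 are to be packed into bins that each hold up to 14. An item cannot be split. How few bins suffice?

Total = 11 + 11 + 9 + 9 + 4 + 3 + 2 = 49.
Lower bound: ⌈49/14⌉ = 4 bins.
A packing using 4 bins:
  bin 1: 11 + 3 = 14
  bin 2: 11 + 2 = 13
  bin 3: 9 + 4 = 13
  bin 4: 9 = 9
This matches the lower bound, so 4 is optimal.

4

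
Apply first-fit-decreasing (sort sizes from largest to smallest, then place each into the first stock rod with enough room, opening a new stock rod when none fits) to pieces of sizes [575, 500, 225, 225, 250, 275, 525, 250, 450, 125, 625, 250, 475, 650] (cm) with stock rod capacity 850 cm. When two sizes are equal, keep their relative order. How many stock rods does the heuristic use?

7

Sorted descending: 650, 625, 575, 525, 500, 475, 450, 275, 250, 250, 250, 225, 225, 125.
  650 → stock rod 1 (new)  [load 650/850]
  625 → stock rod 2 (new)  [load 625/850]
  575 → stock rod 3 (new)  [load 575/850]
  525 → stock rod 4 (new)  [load 525/850]
  500 → stock rod 5 (new)  [load 500/850]
  475 → stock rod 6 (new)  [load 475/850]
  450 → stock rod 7 (new)  [load 450/850]
  275 → stock rod 3  [load 850/850]
  250 → stock rod 4  [load 775/850]
  250 → stock rod 5  [load 750/850]
  250 → stock rod 6  [load 725/850]
  225 → stock rod 2  [load 850/850]
  225 → stock rod 7  [load 675/850]
  125 → stock rod 1  [load 775/850]
7 stock rods opened.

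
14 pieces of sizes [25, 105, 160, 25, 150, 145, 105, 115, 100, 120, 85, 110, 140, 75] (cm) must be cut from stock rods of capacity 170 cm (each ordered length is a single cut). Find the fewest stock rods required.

Total = 160 + 150 + 145 + 140 + 120 + 115 + 110 + 105 + 105 + 100 + 85 + 75 + 25 + 25 = 1460 cm.
Lower bound: ⌈1460/170⌉ = 9 stock rods.
Also, 10 pieces each exceed 85 cm, and no two of those can share a stock rod, so at least 10 stock rods are needed.
A packing using 11 stock rods:
  stock rod 1: 160 = 160
  stock rod 2: 150 = 150
  stock rod 3: 145 + 25 = 170
  stock rod 4: 140 + 25 = 165
  stock rod 5: 120 = 120
  stock rod 6: 115 = 115
  stock rod 7: 110 = 110
  stock rod 8: 105 = 105
  stock rod 9: 105 = 105
  stock rod 10: 100 = 100
  stock rod 11: 85 + 75 = 160
No arrangement into 10 stock rods stays within capacity, so 11 is optimal.

11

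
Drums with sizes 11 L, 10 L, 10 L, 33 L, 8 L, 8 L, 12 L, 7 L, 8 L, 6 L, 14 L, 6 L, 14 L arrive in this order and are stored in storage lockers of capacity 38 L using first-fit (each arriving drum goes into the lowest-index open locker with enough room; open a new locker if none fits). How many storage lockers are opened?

  11 → locker 1 (new)  [load 11/38]
  10 → locker 1  [load 21/38]
  10 → locker 1  [load 31/38]
  33 → locker 2 (new)  [load 33/38]
  8 → locker 3 (new)  [load 8/38]
  8 → locker 3  [load 16/38]
  12 → locker 3  [load 28/38]
  7 → locker 1  [load 38/38]
  8 → locker 3  [load 36/38]
  6 → locker 4 (new)  [load 6/38]
  14 → locker 4  [load 20/38]
  6 → locker 4  [load 26/38]
  14 → locker 5 (new)  [load 14/38]
5 storage lockers opened.

5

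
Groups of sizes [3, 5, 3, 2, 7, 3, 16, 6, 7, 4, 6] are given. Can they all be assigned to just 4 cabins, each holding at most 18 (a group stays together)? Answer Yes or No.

Yes

A valid assignment using 4 cabins:
  cabin 1: 16 + 2 = 18
  cabin 2: 7 + 7 + 4 = 18
  cabin 3: 6 + 6 + 5 = 17
  cabin 4: 3 + 3 + 3 = 9
Every load is within 18, so 4 cabins suffice.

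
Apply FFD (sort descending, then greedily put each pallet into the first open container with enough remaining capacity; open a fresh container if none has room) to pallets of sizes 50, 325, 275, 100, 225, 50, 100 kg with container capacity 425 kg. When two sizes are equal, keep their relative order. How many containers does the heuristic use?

3

Sorted descending: 325, 275, 225, 100, 100, 50, 50.
  325 → container 1 (new)  [load 325/425]
  275 → container 2 (new)  [load 275/425]
  225 → container 3 (new)  [load 225/425]
  100 → container 1  [load 425/425]
  100 → container 2  [load 375/425]
  50 → container 2  [load 425/425]
  50 → container 3  [load 275/425]
3 containers opened.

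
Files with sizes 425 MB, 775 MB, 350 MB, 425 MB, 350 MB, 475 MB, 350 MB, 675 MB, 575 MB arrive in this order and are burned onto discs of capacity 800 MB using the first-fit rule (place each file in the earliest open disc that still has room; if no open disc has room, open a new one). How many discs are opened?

  425 → disc 1 (new)  [load 425/800]
  775 → disc 2 (new)  [load 775/800]
  350 → disc 1  [load 775/800]
  425 → disc 3 (new)  [load 425/800]
  350 → disc 3  [load 775/800]
  475 → disc 4 (new)  [load 475/800]
  350 → disc 5 (new)  [load 350/800]
  675 → disc 6 (new)  [load 675/800]
  575 → disc 7 (new)  [load 575/800]
7 discs opened.

7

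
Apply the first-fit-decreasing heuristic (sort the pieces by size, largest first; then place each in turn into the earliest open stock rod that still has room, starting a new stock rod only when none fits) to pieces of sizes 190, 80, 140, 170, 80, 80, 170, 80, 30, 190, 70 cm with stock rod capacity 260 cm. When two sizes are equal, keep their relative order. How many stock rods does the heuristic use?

6

Sorted descending: 190, 190, 170, 170, 140, 80, 80, 80, 80, 70, 30.
  190 → stock rod 1 (new)  [load 190/260]
  190 → stock rod 2 (new)  [load 190/260]
  170 → stock rod 3 (new)  [load 170/260]
  170 → stock rod 4 (new)  [load 170/260]
  140 → stock rod 5 (new)  [load 140/260]
  80 → stock rod 3  [load 250/260]
  80 → stock rod 4  [load 250/260]
  80 → stock rod 5  [load 220/260]
  80 → stock rod 6 (new)  [load 80/260]
  70 → stock rod 1  [load 260/260]
  30 → stock rod 2  [load 220/260]
6 stock rods opened.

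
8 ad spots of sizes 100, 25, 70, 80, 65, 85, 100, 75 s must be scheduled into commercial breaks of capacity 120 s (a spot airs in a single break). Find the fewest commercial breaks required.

7

Total = 100 + 100 + 85 + 80 + 75 + 70 + 65 + 25 = 600 s.
Lower bound: ⌈600/120⌉ = 5 commercial breaks.
Also, 7 ad spots each exceed 60 s, and no two of those can share a break, so at least 7 commercial breaks are needed.
A packing using 7 commercial breaks:
  break 1: 100 = 100
  break 2: 100 = 100
  break 3: 85 + 25 = 110
  break 4: 80 = 80
  break 5: 75 = 75
  break 6: 70 = 70
  break 7: 65 = 65
This matches the lower bound, so 7 is optimal.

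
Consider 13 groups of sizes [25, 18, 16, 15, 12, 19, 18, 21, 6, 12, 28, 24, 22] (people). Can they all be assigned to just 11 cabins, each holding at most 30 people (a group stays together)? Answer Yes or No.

A valid assignment using 10 cabins:
  cabin 1: 28 = 28
  cabin 2: 25 = 25
  cabin 3: 24 + 6 = 30
  cabin 4: 22 = 22
  cabin 5: 21 = 21
  cabin 6: 19 = 19
  cabin 7: 18 + 12 = 30
  cabin 8: 18 + 12 = 30
  cabin 9: 16 = 16
  cabin 10: 15 = 15
That uses only 10 ≤ 11, so 11 cabins are enough.

Yes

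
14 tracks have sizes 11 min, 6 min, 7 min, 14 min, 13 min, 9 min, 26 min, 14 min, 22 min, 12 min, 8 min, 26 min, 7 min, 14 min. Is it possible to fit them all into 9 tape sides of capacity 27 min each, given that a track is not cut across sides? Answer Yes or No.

Yes

A valid assignment using 8 tape sides:
  side 1: 26 = 26
  side 2: 26 = 26
  side 3: 22 = 22
  side 4: 14 + 13 = 27
  side 5: 14 + 12 = 26
  side 6: 14 + 11 = 25
  side 7: 9 + 8 + 7 = 24
  side 8: 7 + 6 = 13
That uses only 8 ≤ 9, so 9 tape sides are enough.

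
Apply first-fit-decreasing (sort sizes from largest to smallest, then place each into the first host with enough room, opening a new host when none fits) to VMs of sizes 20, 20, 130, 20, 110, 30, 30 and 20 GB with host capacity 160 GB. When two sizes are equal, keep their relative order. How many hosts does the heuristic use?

Sorted descending: 130, 110, 30, 30, 20, 20, 20, 20.
  130 → host 1 (new)  [load 130/160]
  110 → host 2 (new)  [load 110/160]
  30 → host 1  [load 160/160]
  30 → host 2  [load 140/160]
  20 → host 2  [load 160/160]
  20 → host 3 (new)  [load 20/160]
  20 → host 3  [load 40/160]
  20 → host 3  [load 60/160]
3 hosts opened.

3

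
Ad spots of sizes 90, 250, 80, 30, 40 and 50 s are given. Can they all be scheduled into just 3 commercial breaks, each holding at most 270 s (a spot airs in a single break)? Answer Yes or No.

Yes

A valid assignment using 3 commercial breaks:
  break 1: 250 = 250
  break 2: 90 + 80 + 50 + 40 = 260
  break 3: 30 = 30
Every load is within 270 s, so 3 commercial breaks suffice.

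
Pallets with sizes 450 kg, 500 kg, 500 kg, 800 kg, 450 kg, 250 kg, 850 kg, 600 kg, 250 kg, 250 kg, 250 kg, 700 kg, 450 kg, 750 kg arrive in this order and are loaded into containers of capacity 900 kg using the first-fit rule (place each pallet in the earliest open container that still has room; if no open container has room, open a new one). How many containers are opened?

9

  450 → container 1 (new)  [load 450/900]
  500 → container 2 (new)  [load 500/900]
  500 → container 3 (new)  [load 500/900]
  800 → container 4 (new)  [load 800/900]
  450 → container 1  [load 900/900]
  250 → container 2  [load 750/900]
  850 → container 5 (new)  [load 850/900]
  600 → container 6 (new)  [load 600/900]
  250 → container 3  [load 750/900]
  250 → container 6  [load 850/900]
  250 → container 7 (new)  [load 250/900]
  700 → container 8 (new)  [load 700/900]
  450 → container 7  [load 700/900]
  750 → container 9 (new)  [load 750/900]
9 containers opened.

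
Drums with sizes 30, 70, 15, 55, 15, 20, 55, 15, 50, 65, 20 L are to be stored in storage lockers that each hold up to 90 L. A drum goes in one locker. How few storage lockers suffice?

Total = 70 + 65 + 55 + 55 + 50 + 30 + 20 + 20 + 15 + 15 + 15 = 410 L.
Lower bound: ⌈410/90⌉ = 5 storage lockers.
A packing using 5 storage lockers:
  locker 1: 70 + 20 = 90
  locker 2: 65 + 20 = 85
  locker 3: 55 + 30 = 85
  locker 4: 55 + 15 + 15 = 85
  locker 5: 50 + 15 = 65
This matches the lower bound, so 5 is optimal.

5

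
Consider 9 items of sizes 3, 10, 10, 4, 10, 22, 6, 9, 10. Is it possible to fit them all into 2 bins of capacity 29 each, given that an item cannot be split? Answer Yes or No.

Total = 84; ⌈84/29⌉ = 3.
At least 3 bins are required, but only 2 are allowed.

No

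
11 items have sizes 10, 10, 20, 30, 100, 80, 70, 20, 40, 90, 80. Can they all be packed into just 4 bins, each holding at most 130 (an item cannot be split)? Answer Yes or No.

No

Total = 550; ⌈550/130⌉ = 5.
At least 5 bins are required, but only 4 are allowed.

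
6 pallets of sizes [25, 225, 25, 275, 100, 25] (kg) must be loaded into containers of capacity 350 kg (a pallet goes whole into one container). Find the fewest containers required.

2

Total = 275 + 225 + 100 + 25 + 25 + 25 = 675 kg.
Lower bound: ⌈675/350⌉ = 2 containers.
A packing using 2 containers:
  container 1: 275 + 25 + 25 + 25 = 350
  container 2: 225 + 100 = 325
This matches the lower bound, so 2 is optimal.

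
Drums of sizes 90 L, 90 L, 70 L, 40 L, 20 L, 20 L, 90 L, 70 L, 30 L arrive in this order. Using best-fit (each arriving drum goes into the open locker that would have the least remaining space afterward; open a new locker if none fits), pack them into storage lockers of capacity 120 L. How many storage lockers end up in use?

5

  90 → locker 1 (new)  [load 90/120]
  90 → locker 2 (new)  [load 90/120]
  70 → locker 3 (new)  [load 70/120]
  40 → locker 3  [load 110/120]
  20 → locker 1  [load 110/120]
  20 → locker 2  [load 110/120]
  90 → locker 4 (new)  [load 90/120]
  70 → locker 5 (new)  [load 70/120]
  30 → locker 4  [load 120/120]
5 storage lockers opened.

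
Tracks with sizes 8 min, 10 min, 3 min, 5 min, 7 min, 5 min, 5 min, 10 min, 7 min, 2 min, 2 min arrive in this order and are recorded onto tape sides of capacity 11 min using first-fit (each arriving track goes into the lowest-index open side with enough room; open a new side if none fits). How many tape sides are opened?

7

  8 → side 1 (new)  [load 8/11]
  10 → side 2 (new)  [load 10/11]
  3 → side 1  [load 11/11]
  5 → side 3 (new)  [load 5/11]
  7 → side 4 (new)  [load 7/11]
  5 → side 3  [load 10/11]
  5 → side 5 (new)  [load 5/11]
  10 → side 6 (new)  [load 10/11]
  7 → side 7 (new)  [load 7/11]
  2 → side 4  [load 9/11]
  2 → side 4  [load 11/11]
7 tape sides opened.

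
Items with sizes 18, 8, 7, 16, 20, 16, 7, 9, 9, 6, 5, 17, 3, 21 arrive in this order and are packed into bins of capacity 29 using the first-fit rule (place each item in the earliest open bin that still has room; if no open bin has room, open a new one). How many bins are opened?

  18 → bin 1 (new)  [load 18/29]
  8 → bin 1  [load 26/29]
  7 → bin 2 (new)  [load 7/29]
  16 → bin 2  [load 23/29]
  20 → bin 3 (new)  [load 20/29]
  16 → bin 4 (new)  [load 16/29]
  7 → bin 3  [load 27/29]
  9 → bin 4  [load 25/29]
  9 → bin 5 (new)  [load 9/29]
  6 → bin 2  [load 29/29]
  5 → bin 5  [load 14/29]
  17 → bin 6 (new)  [load 17/29]
  3 → bin 1  [load 29/29]
  21 → bin 7 (new)  [load 21/29]
7 bins opened.

7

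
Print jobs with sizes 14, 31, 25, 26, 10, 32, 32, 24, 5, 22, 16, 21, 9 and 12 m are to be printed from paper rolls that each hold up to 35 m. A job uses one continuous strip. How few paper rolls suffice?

9

Total = 32 + 32 + 31 + 26 + 25 + 24 + 22 + 21 + 16 + 14 + 12 + 10 + 9 + 5 = 279 m.
Lower bound: ⌈279/35⌉ = 8 paper rolls.
A packing using 9 paper rolls:
  roll 1: 32 = 32
  roll 2: 32 = 32
  roll 3: 31 = 31
  roll 4: 26 + 9 = 35
  roll 5: 25 + 10 = 35
  roll 6: 24 + 5 = 29
  roll 7: 22 + 12 = 34
  roll 8: 21 + 14 = 35
  roll 9: 16 = 16
No arrangement into 8 paper rolls stays within capacity, so 9 is optimal.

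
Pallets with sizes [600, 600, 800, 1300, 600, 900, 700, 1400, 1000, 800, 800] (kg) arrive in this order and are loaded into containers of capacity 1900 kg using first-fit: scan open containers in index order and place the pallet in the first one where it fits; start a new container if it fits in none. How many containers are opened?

6

  600 → container 1 (new)  [load 600/1900]
  600 → container 1  [load 1200/1900]
  800 → container 2 (new)  [load 800/1900]
  1300 → container 3 (new)  [load 1300/1900]
  600 → container 1  [load 1800/1900]
  900 → container 2  [load 1700/1900]
  700 → container 4 (new)  [load 700/1900]
  1400 → container 5 (new)  [load 1400/1900]
  1000 → container 4  [load 1700/1900]
  800 → container 6 (new)  [load 800/1900]
  800 → container 6  [load 1600/1900]
6 containers opened.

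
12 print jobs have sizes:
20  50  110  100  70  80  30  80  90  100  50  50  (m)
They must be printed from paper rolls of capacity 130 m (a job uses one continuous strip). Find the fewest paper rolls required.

7

Total = 110 + 100 + 100 + 90 + 80 + 80 + 70 + 50 + 50 + 50 + 30 + 20 = 830 m.
Lower bound: ⌈830/130⌉ = 7 paper rolls.
A packing using 7 paper rolls:
  roll 1: 110 + 20 = 130
  roll 2: 100 + 30 = 130
  roll 3: 100 = 100
  roll 4: 90 = 90
  roll 5: 80 + 50 = 130
  roll 6: 80 + 50 = 130
  roll 7: 70 + 50 = 120
This matches the lower bound, so 7 is optimal.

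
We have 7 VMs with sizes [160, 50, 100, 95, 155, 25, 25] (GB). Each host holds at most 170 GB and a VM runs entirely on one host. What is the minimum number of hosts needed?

4

Total = 160 + 155 + 100 + 95 + 50 + 25 + 25 = 610 GB.
Lower bound: ⌈610/170⌉ = 4 hosts.
A packing using 4 hosts:
  host 1: 160 = 160
  host 2: 155 = 155
  host 3: 100 + 50 = 150
  host 4: 95 + 25 + 25 = 145
This matches the lower bound, so 4 is optimal.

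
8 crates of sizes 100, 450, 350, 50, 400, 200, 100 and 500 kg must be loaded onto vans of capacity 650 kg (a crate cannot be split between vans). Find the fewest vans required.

Total = 500 + 450 + 400 + 350 + 200 + 100 + 100 + 50 = 2150 kg.
Lower bound: ⌈2150/650⌉ = 4 vans.
A packing using 4 vans:
  van 1: 500 + 100 + 50 = 650
  van 2: 450 + 200 = 650
  van 3: 400 + 100 = 500
  van 4: 350 = 350
This matches the lower bound, so 4 is optimal.

4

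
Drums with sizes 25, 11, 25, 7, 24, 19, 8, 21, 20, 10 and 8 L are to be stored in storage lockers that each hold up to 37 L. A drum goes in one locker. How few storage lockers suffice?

Total = 25 + 25 + 24 + 21 + 20 + 19 + 11 + 10 + 8 + 8 + 7 = 178 L.
Lower bound: ⌈178/37⌉ = 5 storage lockers.
Also, 6 drums each exceed 37/2 L, and no two of those can share a locker, so at least 6 storage lockers are needed.
A packing using 6 storage lockers:
  locker 1: 25 + 11 = 36
  locker 2: 25 + 10 = 35
  locker 3: 24 + 8 = 32
  locker 4: 21 + 8 + 7 = 36
  locker 5: 20 = 20
  locker 6: 19 = 19
This matches the lower bound, so 6 is optimal.

6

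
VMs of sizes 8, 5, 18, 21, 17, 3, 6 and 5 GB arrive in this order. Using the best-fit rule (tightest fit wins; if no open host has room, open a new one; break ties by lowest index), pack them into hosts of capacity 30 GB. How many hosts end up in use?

  8 → host 1 (new)  [load 8/30]
  5 → host 1  [load 13/30]
  18 → host 2 (new)  [load 18/30]
  21 → host 3 (new)  [load 21/30]
  17 → host 1  [load 30/30]
  3 → host 3  [load 24/30]
  6 → host 3  [load 30/30]
  5 → host 2  [load 23/30]
3 hosts opened.

3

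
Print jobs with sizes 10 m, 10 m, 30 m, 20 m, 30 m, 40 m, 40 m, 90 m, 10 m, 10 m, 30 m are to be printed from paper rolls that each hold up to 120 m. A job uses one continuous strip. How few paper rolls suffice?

3

Total = 90 + 40 + 40 + 30 + 30 + 30 + 20 + 10 + 10 + 10 + 10 = 320 m.
Lower bound: ⌈320/120⌉ = 3 paper rolls.
A packing using 3 paper rolls:
  roll 1: 90 + 30 = 120
  roll 2: 40 + 40 + 30 + 10 = 120
  roll 3: 30 + 20 + 10 + 10 + 10 = 80
This matches the lower bound, so 3 is optimal.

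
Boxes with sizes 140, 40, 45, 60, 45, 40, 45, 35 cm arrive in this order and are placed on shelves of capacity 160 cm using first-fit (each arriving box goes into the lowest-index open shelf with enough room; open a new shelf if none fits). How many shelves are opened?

  140 → shelf 1 (new)  [load 140/160]
  40 → shelf 2 (new)  [load 40/160]
  45 → shelf 2  [load 85/160]
  60 → shelf 2  [load 145/160]
  45 → shelf 3 (new)  [load 45/160]
  40 → shelf 3  [load 85/160]
  45 → shelf 3  [load 130/160]
  35 → shelf 4 (new)  [load 35/160]
4 shelves opened.

4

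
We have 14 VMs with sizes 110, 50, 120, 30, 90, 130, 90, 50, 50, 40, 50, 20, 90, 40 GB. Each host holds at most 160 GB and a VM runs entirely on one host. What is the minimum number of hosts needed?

Total = 130 + 120 + 110 + 90 + 90 + 90 + 50 + 50 + 50 + 50 + 40 + 40 + 30 + 20 = 960 GB.
Lower bound: ⌈960/160⌉ = 6 hosts.
A packing using 7 hosts:
  host 1: 130 + 30 = 160
  host 2: 120 + 40 = 160
  host 3: 110 + 50 = 160
  host 4: 90 + 50 + 20 = 160
  host 5: 90 + 50 = 140
  host 6: 90 + 50 = 140
  host 7: 40 = 40
No arrangement into 6 hosts stays within capacity, so 7 is optimal.

7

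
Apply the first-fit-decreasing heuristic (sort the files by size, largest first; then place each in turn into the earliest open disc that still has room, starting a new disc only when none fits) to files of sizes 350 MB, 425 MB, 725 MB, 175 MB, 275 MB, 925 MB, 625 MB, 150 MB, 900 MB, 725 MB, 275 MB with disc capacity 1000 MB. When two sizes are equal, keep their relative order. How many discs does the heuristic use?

Sorted descending: 925, 900, 725, 725, 625, 425, 350, 275, 275, 175, 150.
  925 → disc 1 (new)  [load 925/1000]
  900 → disc 2 (new)  [load 900/1000]
  725 → disc 3 (new)  [load 725/1000]
  725 → disc 4 (new)  [load 725/1000]
  625 → disc 5 (new)  [load 625/1000]
  425 → disc 6 (new)  [load 425/1000]
  350 → disc 5  [load 975/1000]
  275 → disc 3  [load 1000/1000]
  275 → disc 4  [load 1000/1000]
  175 → disc 6  [load 600/1000]
  150 → disc 6  [load 750/1000]
6 discs opened.

6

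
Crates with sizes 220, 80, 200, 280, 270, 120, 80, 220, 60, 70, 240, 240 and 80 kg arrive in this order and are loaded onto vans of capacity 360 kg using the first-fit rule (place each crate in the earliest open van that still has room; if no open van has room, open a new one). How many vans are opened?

  220 → van 1 (new)  [load 220/360]
  80 → van 1  [load 300/360]
  200 → van 2 (new)  [load 200/360]
  280 → van 3 (new)  [load 280/360]
  270 → van 4 (new)  [load 270/360]
  120 → van 2  [load 320/360]
  80 → van 3  [load 360/360]
  220 → van 5 (new)  [load 220/360]
  60 → van 1  [load 360/360]
  70 → van 4  [load 340/360]
  240 → van 6 (new)  [load 240/360]
  240 → van 7 (new)  [load 240/360]
  80 → van 5  [load 300/360]
7 vans opened.

7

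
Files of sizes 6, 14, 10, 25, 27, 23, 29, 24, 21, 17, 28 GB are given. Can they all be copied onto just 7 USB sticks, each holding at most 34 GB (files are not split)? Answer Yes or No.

No

Total = 224 GB; ⌈224/34⌉ = 7.
The bound of 7 does not rule out 7, but exhaustive search shows no assignment into 7 USB sticks of capacity 34 GB exists — the minimum is 8.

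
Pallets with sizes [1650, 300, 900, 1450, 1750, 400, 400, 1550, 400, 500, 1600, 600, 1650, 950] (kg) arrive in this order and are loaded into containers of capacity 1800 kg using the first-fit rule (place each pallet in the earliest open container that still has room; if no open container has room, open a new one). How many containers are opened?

  1650 → container 1 (new)  [load 1650/1800]
  300 → container 2 (new)  [load 300/1800]
  900 → container 2  [load 1200/1800]
  1450 → container 3 (new)  [load 1450/1800]
  1750 → container 4 (new)  [load 1750/1800]
  400 → container 2  [load 1600/1800]
  400 → container 5 (new)  [load 400/1800]
  1550 → container 6 (new)  [load 1550/1800]
  400 → container 5  [load 800/1800]
  500 → container 5  [load 1300/1800]
  1600 → container 7 (new)  [load 1600/1800]
  600 → container 8 (new)  [load 600/1800]
  1650 → container 9 (new)  [load 1650/1800]
  950 → container 8  [load 1550/1800]
9 containers opened.

9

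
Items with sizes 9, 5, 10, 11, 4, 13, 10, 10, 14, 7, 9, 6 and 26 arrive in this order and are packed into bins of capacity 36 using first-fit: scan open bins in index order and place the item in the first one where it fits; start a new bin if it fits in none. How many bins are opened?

4

  9 → bin 1 (new)  [load 9/36]
  5 → bin 1  [load 14/36]
  10 → bin 1  [load 24/36]
  11 → bin 1  [load 35/36]
  4 → bin 2 (new)  [load 4/36]
  13 → bin 2  [load 17/36]
  10 → bin 2  [load 27/36]
  10 → bin 3 (new)  [load 10/36]
  14 → bin 3  [load 24/36]
  7 → bin 2  [load 34/36]
  9 → bin 3  [load 33/36]
  6 → bin 4 (new)  [load 6/36]
  26 → bin 4  [load 32/36]
4 bins opened.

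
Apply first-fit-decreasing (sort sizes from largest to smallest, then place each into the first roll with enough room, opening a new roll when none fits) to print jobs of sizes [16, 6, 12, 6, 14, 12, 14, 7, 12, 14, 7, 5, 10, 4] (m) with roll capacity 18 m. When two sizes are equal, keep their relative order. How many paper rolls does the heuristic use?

9

Sorted descending: 16, 14, 14, 14, 12, 12, 12, 10, 7, 7, 6, 6, 5, 4.
  16 → roll 1 (new)  [load 16/18]
  14 → roll 2 (new)  [load 14/18]
  14 → roll 3 (new)  [load 14/18]
  14 → roll 4 (new)  [load 14/18]
  12 → roll 5 (new)  [load 12/18]
  12 → roll 6 (new)  [load 12/18]
  12 → roll 7 (new)  [load 12/18]
  10 → roll 8 (new)  [load 10/18]
  7 → roll 8  [load 17/18]
  7 → roll 9 (new)  [load 7/18]
  6 → roll 5  [load 18/18]
  6 → roll 6  [load 18/18]
  5 → roll 7  [load 17/18]
  4 → roll 2  [load 18/18]
9 paper rolls opened.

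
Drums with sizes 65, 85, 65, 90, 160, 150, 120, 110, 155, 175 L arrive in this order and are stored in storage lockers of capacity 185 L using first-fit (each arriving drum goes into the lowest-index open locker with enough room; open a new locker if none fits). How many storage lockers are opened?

8

  65 → locker 1 (new)  [load 65/185]
  85 → locker 1  [load 150/185]
  65 → locker 2 (new)  [load 65/185]
  90 → locker 2  [load 155/185]
  160 → locker 3 (new)  [load 160/185]
  150 → locker 4 (new)  [load 150/185]
  120 → locker 5 (new)  [load 120/185]
  110 → locker 6 (new)  [load 110/185]
  155 → locker 7 (new)  [load 155/185]
  175 → locker 8 (new)  [load 175/185]
8 storage lockers opened.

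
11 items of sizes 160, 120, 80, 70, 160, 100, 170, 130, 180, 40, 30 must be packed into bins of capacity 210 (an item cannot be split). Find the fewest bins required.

Total = 180 + 170 + 160 + 160 + 130 + 120 + 100 + 80 + 70 + 40 + 30 = 1240.
Lower bound: ⌈1240/210⌉ = 6 bins.
A packing using 7 bins:
  bin 1: 180 + 30 = 210
  bin 2: 170 + 40 = 210
  bin 3: 160 = 160
  bin 4: 160 = 160
  bin 5: 130 + 80 = 210
  bin 6: 120 + 70 = 190
  bin 7: 100 = 100
No arrangement into 6 bins stays within capacity, so 7 is optimal.

7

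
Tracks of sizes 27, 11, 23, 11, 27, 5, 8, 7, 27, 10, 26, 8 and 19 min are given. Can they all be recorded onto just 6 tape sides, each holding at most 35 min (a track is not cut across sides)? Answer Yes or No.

Total = 209 min; ⌈209/35⌉ = 6.
The bound of 6 does not rule out 6, but exhaustive search shows no assignment into 6 tape sides of capacity 35 min exists — the minimum is 7.

No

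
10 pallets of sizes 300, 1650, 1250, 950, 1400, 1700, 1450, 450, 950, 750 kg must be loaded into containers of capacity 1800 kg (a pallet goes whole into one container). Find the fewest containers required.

Total = 1700 + 1650 + 1450 + 1400 + 1250 + 950 + 950 + 750 + 450 + 300 = 10850 kg.
Lower bound: ⌈10850/1800⌉ = 7 containers.
A packing using 7 containers:
  container 1: 1700 = 1700
  container 2: 1650 = 1650
  container 3: 1450 + 300 = 1750
  container 4: 1400 = 1400
  container 5: 1250 + 450 = 1700
  container 6: 950 + 750 = 1700
  container 7: 950 = 950
This matches the lower bound, so 7 is optimal.

7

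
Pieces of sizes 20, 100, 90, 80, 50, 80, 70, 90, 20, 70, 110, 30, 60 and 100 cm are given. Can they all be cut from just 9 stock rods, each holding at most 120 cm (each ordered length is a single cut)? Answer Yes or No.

No

Total = 970 cm; ⌈970/120⌉ = 9.
The bound of 9 does not rule out 9, but exhaustive search shows no assignment into 9 stock rods of capacity 120 cm exists — the minimum is 10.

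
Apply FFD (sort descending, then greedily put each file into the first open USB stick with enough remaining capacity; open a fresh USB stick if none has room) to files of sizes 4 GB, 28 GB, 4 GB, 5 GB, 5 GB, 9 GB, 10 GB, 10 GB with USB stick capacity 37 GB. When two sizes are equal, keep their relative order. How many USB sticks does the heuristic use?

3

Sorted descending: 28, 10, 10, 9, 5, 5, 4, 4.
  28 → USB stick 1 (new)  [load 28/37]
  10 → USB stick 2 (new)  [load 10/37]
  10 → USB stick 2  [load 20/37]
  9 → USB stick 1  [load 37/37]
  5 → USB stick 2  [load 25/37]
  5 → USB stick 2  [load 30/37]
  4 → USB stick 2  [load 34/37]
  4 → USB stick 3 (new)  [load 4/37]
3 USB sticks opened.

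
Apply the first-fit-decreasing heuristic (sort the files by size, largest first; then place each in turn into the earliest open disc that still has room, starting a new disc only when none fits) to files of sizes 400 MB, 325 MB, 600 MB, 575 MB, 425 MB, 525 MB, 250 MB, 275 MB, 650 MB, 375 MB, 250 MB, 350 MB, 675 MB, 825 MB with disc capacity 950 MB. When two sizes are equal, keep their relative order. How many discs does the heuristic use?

Sorted descending: 825, 675, 650, 600, 575, 525, 425, 400, 375, 350, 325, 275, 250, 250.
  825 → disc 1 (new)  [load 825/950]
  675 → disc 2 (new)  [load 675/950]
  650 → disc 3 (new)  [load 650/950]
  600 → disc 4 (new)  [load 600/950]
  575 → disc 5 (new)  [load 575/950]
  525 → disc 6 (new)  [load 525/950]
  425 → disc 6  [load 950/950]
  400 → disc 7 (new)  [load 400/950]
  375 → disc 5  [load 950/950]
  350 → disc 4  [load 950/950]
  325 → disc 7  [load 725/950]
  275 → disc 2  [load 950/950]
  250 → disc 3  [load 900/950]
  250 → disc 8 (new)  [load 250/950]
8 discs opened.

8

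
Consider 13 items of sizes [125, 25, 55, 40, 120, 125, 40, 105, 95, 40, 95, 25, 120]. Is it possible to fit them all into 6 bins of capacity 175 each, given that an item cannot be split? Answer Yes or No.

Total = 1010; ⌈1010/175⌉ = 6.
7 items each exceed half the capacity and cannot share a bin, forcing at least 7 bins.
At least 7 bins are required, but only 6 are allowed.

No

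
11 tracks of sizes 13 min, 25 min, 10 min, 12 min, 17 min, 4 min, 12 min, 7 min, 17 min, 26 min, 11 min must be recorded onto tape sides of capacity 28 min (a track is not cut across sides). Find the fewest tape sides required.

Total = 26 + 25 + 17 + 17 + 13 + 12 + 12 + 11 + 10 + 7 + 4 = 154 min.
Lower bound: ⌈154/28⌉ = 6 tape sides.
A packing using 6 tape sides:
  side 1: 26 = 26
  side 2: 25 = 25
  side 3: 17 + 11 = 28
  side 4: 17 + 10 = 27
  side 5: 13 + 12 = 25
  side 6: 12 + 7 + 4 = 23
This matches the lower bound, so 6 is optimal.

6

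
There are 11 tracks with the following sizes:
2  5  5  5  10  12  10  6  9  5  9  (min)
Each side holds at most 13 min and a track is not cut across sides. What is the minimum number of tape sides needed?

Total = 12 + 10 + 10 + 9 + 9 + 6 + 5 + 5 + 5 + 5 + 2 = 78 min.
Lower bound: ⌈78/13⌉ = 6 tape sides.
A packing using 8 tape sides:
  side 1: 12 = 12
  side 2: 10 + 2 = 12
  side 3: 10 = 10
  side 4: 9 = 9
  side 5: 9 = 9
  side 6: 6 + 5 = 11
  side 7: 5 + 5 = 10
  side 8: 5 = 5
No arrangement into 7 tape sides stays within capacity, so 8 is optimal.

8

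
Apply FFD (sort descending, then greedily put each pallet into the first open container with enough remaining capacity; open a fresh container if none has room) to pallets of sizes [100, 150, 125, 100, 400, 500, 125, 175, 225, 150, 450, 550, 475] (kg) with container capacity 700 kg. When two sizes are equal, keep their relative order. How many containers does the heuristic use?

6

Sorted descending: 550, 500, 475, 450, 400, 225, 175, 150, 150, 125, 125, 100, 100.
  550 → container 1 (new)  [load 550/700]
  500 → container 2 (new)  [load 500/700]
  475 → container 3 (new)  [load 475/700]
  450 → container 4 (new)  [load 450/700]
  400 → container 5 (new)  [load 400/700]
  225 → container 3  [load 700/700]
  175 → container 2  [load 675/700]
  150 → container 1  [load 700/700]
  150 → container 4  [load 600/700]
  125 → container 5  [load 525/700]
  125 → container 5  [load 650/700]
  100 → container 4  [load 700/700]
  100 → container 6 (new)  [load 100/700]
6 containers opened.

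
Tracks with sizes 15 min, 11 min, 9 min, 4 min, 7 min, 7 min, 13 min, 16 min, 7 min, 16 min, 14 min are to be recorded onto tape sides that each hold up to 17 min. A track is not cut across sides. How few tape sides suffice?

8

Total = 16 + 16 + 15 + 14 + 13 + 11 + 9 + 7 + 7 + 7 + 4 = 119 min.
Lower bound: ⌈119/17⌉ = 7 tape sides.
A packing using 8 tape sides:
  side 1: 16 = 16
  side 2: 16 = 16
  side 3: 15 = 15
  side 4: 14 = 14
  side 5: 13 + 4 = 17
  side 6: 11 = 11
  side 7: 9 + 7 = 16
  side 8: 7 + 7 = 14
No arrangement into 7 tape sides stays within capacity, so 8 is optimal.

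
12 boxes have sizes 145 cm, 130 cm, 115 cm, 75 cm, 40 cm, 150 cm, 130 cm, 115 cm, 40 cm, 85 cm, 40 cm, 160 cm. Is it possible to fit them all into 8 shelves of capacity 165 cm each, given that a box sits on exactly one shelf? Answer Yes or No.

No

Total = 1225 cm; ⌈1225/165⌉ = 8.
The bound of 8 does not rule out 8, but exhaustive search shows no assignment into 8 shelves of capacity 165 cm exists — the minimum is 9.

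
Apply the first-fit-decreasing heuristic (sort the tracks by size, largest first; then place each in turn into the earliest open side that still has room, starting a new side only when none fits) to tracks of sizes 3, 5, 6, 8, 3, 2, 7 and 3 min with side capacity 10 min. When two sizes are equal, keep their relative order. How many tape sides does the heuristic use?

4

Sorted descending: 8, 7, 6, 5, 3, 3, 3, 2.
  8 → side 1 (new)  [load 8/10]
  7 → side 2 (new)  [load 7/10]
  6 → side 3 (new)  [load 6/10]
  5 → side 4 (new)  [load 5/10]
  3 → side 2  [load 10/10]
  3 → side 3  [load 9/10]
  3 → side 4  [load 8/10]
  2 → side 1  [load 10/10]
4 tape sides opened.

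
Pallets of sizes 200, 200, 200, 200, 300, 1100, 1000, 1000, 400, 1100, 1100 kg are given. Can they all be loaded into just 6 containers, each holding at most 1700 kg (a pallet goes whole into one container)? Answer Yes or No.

Yes

A valid assignment using 5 containers:
  container 1: 1100 + 400 + 200 = 1700
  container 2: 1100 + 300 + 200 = 1600
  container 3: 1100 + 200 + 200 = 1500
  container 4: 1000 = 1000
  container 5: 1000 = 1000
That uses only 5 ≤ 6, so 6 containers are enough.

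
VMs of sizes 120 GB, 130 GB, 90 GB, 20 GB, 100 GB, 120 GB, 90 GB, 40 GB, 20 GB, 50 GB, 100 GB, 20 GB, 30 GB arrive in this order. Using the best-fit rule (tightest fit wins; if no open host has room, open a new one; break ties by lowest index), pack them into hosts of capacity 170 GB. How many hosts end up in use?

  120 → host 1 (new)  [load 120/170]
  130 → host 2 (new)  [load 130/170]
  90 → host 3 (new)  [load 90/170]
  20 → host 2  [load 150/170]
  100 → host 4 (new)  [load 100/170]
  120 → host 5 (new)  [load 120/170]
  90 → host 6 (new)  [load 90/170]
  40 → host 1  [load 160/170]
  20 → host 2  [load 170/170]
  50 → host 5  [load 170/170]
  100 → host 7 (new)  [load 100/170]
  20 → host 4  [load 120/170]
  30 → host 4  [load 150/170]
7 hosts opened.

7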